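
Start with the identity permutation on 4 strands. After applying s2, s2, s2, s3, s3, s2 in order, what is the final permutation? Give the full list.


Starting with identity [1, 2, 3, 4].
Apply generators in sequence:
  After s2: [1, 3, 2, 4]
  After s2: [1, 2, 3, 4]
  After s2: [1, 3, 2, 4]
  After s3: [1, 3, 4, 2]
  After s3: [1, 3, 2, 4]
  After s2: [1, 2, 3, 4]
Final permutation: [1, 2, 3, 4]

[1, 2, 3, 4]


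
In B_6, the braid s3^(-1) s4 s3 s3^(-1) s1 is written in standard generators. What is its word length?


The word length counts the number of generators (including inverses).
Listing each generator: s3^(-1), s4, s3, s3^(-1), s1
There are 5 generators in this braid word.

5


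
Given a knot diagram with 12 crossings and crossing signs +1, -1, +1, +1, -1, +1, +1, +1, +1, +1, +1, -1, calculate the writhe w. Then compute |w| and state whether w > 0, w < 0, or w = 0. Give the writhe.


Step 1: Count positive crossings (+1).
Positive crossings: 9
Step 2: Count negative crossings (-1).
Negative crossings: 3
Step 3: Writhe = (positive) - (negative)
w = 9 - 3 = 6
Step 4: |w| = 6, and w is positive

6


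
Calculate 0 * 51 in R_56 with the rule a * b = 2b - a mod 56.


0 * 51 = 2*51 - 0 mod 56
= 102 - 0 mod 56
= 102 mod 56 = 46

46


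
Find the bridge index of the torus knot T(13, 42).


The bridge number of T(p,q) is min(p,q).
min(13, 42) = 13

13


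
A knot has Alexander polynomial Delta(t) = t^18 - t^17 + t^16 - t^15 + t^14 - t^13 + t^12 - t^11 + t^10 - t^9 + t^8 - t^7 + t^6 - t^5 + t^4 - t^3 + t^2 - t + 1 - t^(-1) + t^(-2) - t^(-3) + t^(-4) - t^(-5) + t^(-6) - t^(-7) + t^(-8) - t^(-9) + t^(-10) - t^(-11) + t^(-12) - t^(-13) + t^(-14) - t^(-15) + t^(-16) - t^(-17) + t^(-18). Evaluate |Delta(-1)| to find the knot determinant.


Step 1: The polynomial has 37 terms with alternating signs, exponents from 18 down to -18.
Step 2: Substitute t = -1. The i-th term has coefficient (-1)^i and exponent (m-i),
  so its value is (-1)^i * (-1)^(m-i) = (-1)^m = 1 for every i.
Step 3: All 37 terms equal 1, so Delta(-1) = 37 * (1) = 37
Step 4: |Delta(-1)| = 37

37


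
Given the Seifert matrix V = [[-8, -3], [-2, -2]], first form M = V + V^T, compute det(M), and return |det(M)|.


Step 1: Form V + V^T where V = [[-8, -3], [-2, -2]]
  V^T = [[-8, -2], [-3, -2]]
  V + V^T = [[-16, -5], [-5, -4]]
Step 2: det(V + V^T) = (-16)*(-4) - (-5)*(-5)
  = 64 - 25 = 39
Step 3: Knot determinant = |det(V + V^T)| = |39| = 39

39


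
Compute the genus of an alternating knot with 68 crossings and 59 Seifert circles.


For alternating knots, g = (c - s + 1)/2.
= (68 - 59 + 1)/2
= 10/2 = 5

5


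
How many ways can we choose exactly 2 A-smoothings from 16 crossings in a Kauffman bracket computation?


We choose which 2 of 16 crossings get A-smoothings.
C(16, 2) = 16! / (2! * 14!)
= 120

120


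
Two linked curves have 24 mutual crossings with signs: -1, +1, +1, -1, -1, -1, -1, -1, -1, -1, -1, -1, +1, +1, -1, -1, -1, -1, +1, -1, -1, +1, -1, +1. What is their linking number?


Step 1: Count positive crossings: 7
Step 2: Count negative crossings: 17
Step 3: Sum of signs = 7 - 17 = -10
Step 4: Linking number = sum/2 = -10/2 = -5

-5


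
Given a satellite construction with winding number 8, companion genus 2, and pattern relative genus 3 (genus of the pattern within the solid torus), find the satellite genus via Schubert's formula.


Schubert: g(satellite) = g_rel(pattern) + |winding| * g(companion),
where g_rel(pattern) is the genus of the pattern relative to the solid torus.
= 3 + 8 * 2
= 3 + 16 = 19

19


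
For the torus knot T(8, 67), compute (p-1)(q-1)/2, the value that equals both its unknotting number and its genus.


For a torus knot T(p,q), both the unknotting number and genus equal (p-1)(q-1)/2.
= (8-1)(67-1)/2
= 7*66/2
= 462/2 = 231

231


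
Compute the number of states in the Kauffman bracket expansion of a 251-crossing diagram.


Each crossing contributes 2 choices (A-smoothing or B-smoothing).
Total states = 2^251 = 3618502788666131106986593281521497120414687020801267626233049500247285301248

3618502788666131106986593281521497120414687020801267626233049500247285301248


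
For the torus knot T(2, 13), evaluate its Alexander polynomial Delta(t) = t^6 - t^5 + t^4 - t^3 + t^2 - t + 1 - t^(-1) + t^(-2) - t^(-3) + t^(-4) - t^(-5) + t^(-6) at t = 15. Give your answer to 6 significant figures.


Substituting t = 15 into Delta(t) = t^6 - t^5 + t^4 - t^3 + t^2 - t + 1 - t^(-1) + t^(-2) - t^(-3) + t^(-4) - t^(-5) + t^(-6):
Term values: (11390625) + (-759375) + (50625) + (-3375) + (225) + (-15) + (1) + (-0.0666667) + (0.00444444) + (-0.000296296) + (1.97531e-05) + (-1.31687e-06) + (8.77915e-08)
Sum = 10678710.94
Rounded to 6 significant figures: 1.06787e+07

1.06787e+07


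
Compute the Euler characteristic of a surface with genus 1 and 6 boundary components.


chi = 2 - 2g - b
= 2 - 2*1 - 6
= 2 - 2 - 6 = -6

-6


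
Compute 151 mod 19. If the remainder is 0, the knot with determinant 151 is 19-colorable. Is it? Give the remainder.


Step 1: A knot is p-colorable if and only if p divides its determinant.
Step 2: Compute 151 mod 19.
151 = 7 * 19 + 18
Step 3: 151 mod 19 = 18
Step 4: The knot is 19-colorable: no

18


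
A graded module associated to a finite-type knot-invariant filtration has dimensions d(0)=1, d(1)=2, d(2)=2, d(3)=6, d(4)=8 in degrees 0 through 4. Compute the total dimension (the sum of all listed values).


Total dimension = d(0) + d(1) + ... + d(4)
= 1 + 2 + 2 + 6 + 8
= 19

19


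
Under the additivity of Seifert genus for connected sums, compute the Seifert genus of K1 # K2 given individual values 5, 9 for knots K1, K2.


The Seifert genus is additive under connected sum.
Seifert genus(K1 # K2) = (5) + (9)
= 14

14


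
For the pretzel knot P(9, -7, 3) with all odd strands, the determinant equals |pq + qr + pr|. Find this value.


Step 1: Compute pq + qr + pr.
pq = 9*(-7) = -63
qr = (-7)*3 = -21
pr = 9*3 = 27
pq + qr + pr = -63 + (-21) + 27 = -57
Step 2: Take absolute value.
det(P(9,-7,3)) = |-57| = 57

57


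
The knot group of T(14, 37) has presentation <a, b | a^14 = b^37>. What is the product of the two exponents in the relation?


The relation is a^14 = b^37.
Product of exponents = 14 * 37
= 518

518


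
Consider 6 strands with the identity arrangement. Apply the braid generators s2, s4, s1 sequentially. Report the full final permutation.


Starting with identity [1, 2, 3, 4, 5, 6].
Apply generators in sequence:
  After s2: [1, 3, 2, 4, 5, 6]
  After s4: [1, 3, 2, 5, 4, 6]
  After s1: [3, 1, 2, 5, 4, 6]
Final permutation: [3, 1, 2, 5, 4, 6]

[3, 1, 2, 5, 4, 6]


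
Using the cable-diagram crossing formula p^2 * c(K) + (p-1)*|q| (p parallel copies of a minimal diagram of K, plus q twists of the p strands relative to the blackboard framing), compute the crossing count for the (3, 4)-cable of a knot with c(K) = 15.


Step 1: Each of the c(K) crossings of the companion diagram becomes p*p = p^2 crossings among the p parallel strands, and each of the |q| twists s_1 s_2 ... s_(p-1) adds (p-1) crossings.
  Crossings = p^2 * c(K) + (p-1)*|q|
Step 2: = 3^2 * 15 + (3-1)*4
Step 3: = 9*15 + 2*4
Step 4: = 135 + 8 = 143

143


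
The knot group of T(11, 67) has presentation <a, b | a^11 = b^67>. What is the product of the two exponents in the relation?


The relation is a^11 = b^67.
Product of exponents = 11 * 67
= 737

737


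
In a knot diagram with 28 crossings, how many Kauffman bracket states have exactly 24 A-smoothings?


We choose which 24 of 28 crossings get A-smoothings.
C(28, 24) = 28! / (24! * 4!)
= 20475

20475


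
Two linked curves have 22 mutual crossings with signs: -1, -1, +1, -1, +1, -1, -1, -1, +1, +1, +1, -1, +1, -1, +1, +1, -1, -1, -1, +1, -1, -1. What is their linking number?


Step 1: Count positive crossings: 9
Step 2: Count negative crossings: 13
Step 3: Sum of signs = 9 - 13 = -4
Step 4: Linking number = sum/2 = -4/2 = -2

-2


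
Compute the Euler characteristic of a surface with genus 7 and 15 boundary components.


chi = 2 - 2g - b
= 2 - 2*7 - 15
= 2 - 14 - 15 = -27

-27


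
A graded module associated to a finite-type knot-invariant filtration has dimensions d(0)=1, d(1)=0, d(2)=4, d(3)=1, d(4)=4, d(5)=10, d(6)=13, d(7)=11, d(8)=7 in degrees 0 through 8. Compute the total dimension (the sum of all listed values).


Total dimension = d(0) + d(1) + ... + d(8)
= 1 + 0 + 4 + 1 + 4 + 10 + 13 + 11 + 7
= 51

51


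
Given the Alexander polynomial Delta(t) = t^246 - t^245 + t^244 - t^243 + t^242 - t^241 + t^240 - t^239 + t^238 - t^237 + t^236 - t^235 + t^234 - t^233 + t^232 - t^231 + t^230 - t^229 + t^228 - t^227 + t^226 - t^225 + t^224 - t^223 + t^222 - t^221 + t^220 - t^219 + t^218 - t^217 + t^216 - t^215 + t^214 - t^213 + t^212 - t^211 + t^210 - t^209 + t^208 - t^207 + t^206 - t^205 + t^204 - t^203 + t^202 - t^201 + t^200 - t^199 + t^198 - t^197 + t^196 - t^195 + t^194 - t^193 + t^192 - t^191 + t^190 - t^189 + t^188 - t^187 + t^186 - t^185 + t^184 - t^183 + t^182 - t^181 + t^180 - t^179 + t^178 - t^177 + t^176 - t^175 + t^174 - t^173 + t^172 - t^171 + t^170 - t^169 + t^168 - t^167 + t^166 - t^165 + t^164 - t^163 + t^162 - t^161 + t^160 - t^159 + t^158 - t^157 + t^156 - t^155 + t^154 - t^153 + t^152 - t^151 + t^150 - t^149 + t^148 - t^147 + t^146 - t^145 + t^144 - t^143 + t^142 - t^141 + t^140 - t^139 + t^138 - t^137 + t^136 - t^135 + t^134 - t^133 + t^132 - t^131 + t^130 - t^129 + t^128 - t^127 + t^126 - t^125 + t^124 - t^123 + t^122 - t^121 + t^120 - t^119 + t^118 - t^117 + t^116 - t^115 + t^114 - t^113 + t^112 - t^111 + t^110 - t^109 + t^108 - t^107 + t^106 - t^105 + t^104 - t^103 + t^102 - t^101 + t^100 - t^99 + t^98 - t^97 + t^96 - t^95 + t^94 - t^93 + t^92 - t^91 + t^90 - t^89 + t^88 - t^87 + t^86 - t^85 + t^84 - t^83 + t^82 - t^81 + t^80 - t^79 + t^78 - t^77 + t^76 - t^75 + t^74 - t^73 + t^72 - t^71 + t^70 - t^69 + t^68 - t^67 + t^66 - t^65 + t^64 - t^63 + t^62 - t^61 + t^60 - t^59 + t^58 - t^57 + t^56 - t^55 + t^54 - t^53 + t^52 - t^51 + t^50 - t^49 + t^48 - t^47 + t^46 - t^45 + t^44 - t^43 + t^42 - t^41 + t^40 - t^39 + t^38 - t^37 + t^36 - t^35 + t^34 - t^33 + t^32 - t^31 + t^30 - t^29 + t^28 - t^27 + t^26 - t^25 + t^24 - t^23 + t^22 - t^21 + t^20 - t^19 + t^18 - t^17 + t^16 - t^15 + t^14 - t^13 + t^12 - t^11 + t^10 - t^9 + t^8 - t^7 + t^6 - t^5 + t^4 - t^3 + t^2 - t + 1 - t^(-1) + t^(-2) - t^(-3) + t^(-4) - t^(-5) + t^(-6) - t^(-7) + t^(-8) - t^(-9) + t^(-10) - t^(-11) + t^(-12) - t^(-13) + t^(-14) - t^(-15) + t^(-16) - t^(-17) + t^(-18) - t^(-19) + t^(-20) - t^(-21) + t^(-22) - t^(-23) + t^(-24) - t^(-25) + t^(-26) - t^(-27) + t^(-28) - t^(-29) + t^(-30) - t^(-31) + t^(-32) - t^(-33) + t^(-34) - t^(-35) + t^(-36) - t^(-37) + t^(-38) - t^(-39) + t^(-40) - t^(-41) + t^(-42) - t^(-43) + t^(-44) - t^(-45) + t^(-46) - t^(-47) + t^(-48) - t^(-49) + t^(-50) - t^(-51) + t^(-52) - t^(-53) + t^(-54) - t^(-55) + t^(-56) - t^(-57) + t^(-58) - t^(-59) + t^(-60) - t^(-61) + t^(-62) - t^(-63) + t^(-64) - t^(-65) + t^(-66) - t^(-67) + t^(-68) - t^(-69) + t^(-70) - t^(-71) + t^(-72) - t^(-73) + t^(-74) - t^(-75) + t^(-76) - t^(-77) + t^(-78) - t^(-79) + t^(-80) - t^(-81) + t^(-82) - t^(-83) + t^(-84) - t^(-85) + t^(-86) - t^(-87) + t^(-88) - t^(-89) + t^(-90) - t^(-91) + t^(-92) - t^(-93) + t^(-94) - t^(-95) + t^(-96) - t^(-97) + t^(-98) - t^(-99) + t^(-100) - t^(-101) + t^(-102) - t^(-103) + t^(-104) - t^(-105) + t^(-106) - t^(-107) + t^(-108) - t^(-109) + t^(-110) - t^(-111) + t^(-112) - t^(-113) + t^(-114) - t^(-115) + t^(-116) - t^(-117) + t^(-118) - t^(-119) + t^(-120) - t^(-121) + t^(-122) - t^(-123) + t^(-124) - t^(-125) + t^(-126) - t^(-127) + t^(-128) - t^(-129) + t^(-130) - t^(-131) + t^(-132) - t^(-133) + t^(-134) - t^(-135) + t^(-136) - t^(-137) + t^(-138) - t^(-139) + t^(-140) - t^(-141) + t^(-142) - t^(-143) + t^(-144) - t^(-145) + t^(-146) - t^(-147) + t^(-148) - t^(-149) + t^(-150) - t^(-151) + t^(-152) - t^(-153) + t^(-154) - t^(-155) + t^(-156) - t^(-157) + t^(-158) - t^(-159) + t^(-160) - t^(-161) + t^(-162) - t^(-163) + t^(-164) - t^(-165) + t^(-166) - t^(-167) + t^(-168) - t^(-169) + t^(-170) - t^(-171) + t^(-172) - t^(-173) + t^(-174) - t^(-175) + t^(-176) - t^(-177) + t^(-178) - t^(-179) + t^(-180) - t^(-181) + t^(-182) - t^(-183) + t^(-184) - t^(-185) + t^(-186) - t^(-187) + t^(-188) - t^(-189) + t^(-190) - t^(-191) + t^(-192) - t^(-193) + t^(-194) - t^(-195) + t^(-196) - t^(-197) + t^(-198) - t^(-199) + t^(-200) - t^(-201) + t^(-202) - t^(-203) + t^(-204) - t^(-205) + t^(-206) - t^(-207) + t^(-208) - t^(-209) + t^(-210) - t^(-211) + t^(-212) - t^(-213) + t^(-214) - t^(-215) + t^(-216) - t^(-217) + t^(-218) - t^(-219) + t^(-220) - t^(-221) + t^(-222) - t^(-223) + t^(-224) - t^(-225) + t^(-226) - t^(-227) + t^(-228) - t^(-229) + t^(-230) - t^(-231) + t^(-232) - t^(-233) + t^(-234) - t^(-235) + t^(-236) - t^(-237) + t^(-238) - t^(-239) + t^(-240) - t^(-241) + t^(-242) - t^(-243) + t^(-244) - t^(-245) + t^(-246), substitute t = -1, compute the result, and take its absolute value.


Step 1: The polynomial has 493 terms with alternating signs, exponents from 246 down to -246.
Step 2: Substitute t = -1. The i-th term has coefficient (-1)^i and exponent (m-i),
  so its value is (-1)^i * (-1)^(m-i) = (-1)^m = 1 for every i.
Step 3: All 493 terms equal 1, so Delta(-1) = 493 * (1) = 493
Step 4: |Delta(-1)| = 493

493


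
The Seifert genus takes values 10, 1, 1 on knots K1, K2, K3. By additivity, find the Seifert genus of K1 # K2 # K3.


The Seifert genus is additive under connected sum.
Seifert genus(K1 # K2 # K3) = (10) + (1) + (1)
= 12

12


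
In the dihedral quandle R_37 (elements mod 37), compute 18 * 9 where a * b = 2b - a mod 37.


18 * 9 = 2*9 - 18 mod 37
= 18 - 18 mod 37
= 0 mod 37 = 0

0


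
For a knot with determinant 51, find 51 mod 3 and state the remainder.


Step 1: A knot is p-colorable if and only if p divides its determinant.
Step 2: Compute 51 mod 3.
51 = 17 * 3 + 0
Step 3: 51 mod 3 = 0
Step 4: The knot is 3-colorable: yes

0


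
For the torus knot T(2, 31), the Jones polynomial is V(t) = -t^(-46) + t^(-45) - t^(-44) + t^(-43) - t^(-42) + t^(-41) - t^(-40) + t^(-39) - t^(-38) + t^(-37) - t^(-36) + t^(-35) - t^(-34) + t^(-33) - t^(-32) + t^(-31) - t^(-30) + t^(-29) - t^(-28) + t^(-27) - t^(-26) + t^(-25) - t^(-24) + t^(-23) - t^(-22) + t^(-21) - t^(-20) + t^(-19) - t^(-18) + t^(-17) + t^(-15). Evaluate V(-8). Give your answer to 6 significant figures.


Substituting t = -8 into V(t) = -t^(-46) + t^(-45) - t^(-44) + t^(-43) - t^(-42) + t^(-41) - t^(-40) + t^(-39) - t^(-38) + t^(-37) - t^(-36) + t^(-35) - t^(-34) + t^(-33) - t^(-32) + t^(-31) - t^(-30) + t^(-29) - t^(-28) + t^(-27) - t^(-26) + t^(-25) - t^(-24) + t^(-23) - t^(-22) + t^(-21) - t^(-20) + t^(-19) - t^(-18) + t^(-17) + t^(-15):
  (-)t^(-46) = -2.86986e-42
  (+)t^(-45) = -2.29589e-41
  (-)t^(-44) = -1.83671e-40
  (+)t^(-43) = -1.46937e-39
  (-)t^(-42) = -1.17549e-38
  (+)t^(-41) = -9.40395e-38
  (-)t^(-40) = -7.52316e-37
  (+)t^(-39) = -6.01853e-36
  (-)t^(-38) = -4.81482e-35
  (+)t^(-37) = -3.85186e-34
  (-)t^(-36) = -3.08149e-33
  (+)t^(-35) = -2.46519e-32
  (-)t^(-34) = -1.97215e-31
  (+)t^(-33) = -1.57772e-30
  (-)t^(-32) = -1.26218e-29
  (+)t^(-31) = -1.00974e-28
  (-)t^(-30) = -8.07794e-28
  (+)t^(-29) = -6.46235e-27
  (-)t^(-28) = -5.16988e-26
  (+)t^(-27) = -4.1359e-25
  (-)t^(-26) = -3.30872e-24
  (+)t^(-25) = -2.64698e-23
  (-)t^(-24) = -2.11758e-22
  (+)t^(-23) = -1.69407e-21
  (-)t^(-22) = -1.35525e-20
  (+)t^(-21) = -1.0842e-19
  (-)t^(-20) = -8.67362e-19
  (+)t^(-19) = -6.93889e-18
  (-)t^(-18) = -5.55112e-17
  (+)t^(-17) = -4.44089e-16
  (+)t^(-15) = -2.84217e-14
Sum = (-2.86986e-42) + (-2.29589e-41) + (-1.83671e-40) + (-1.46937e-39) + (-1.17549e-38) + (-9.40395e-38) + (-7.52316e-37) + (-6.01853e-36) + (-4.81482e-35) + (-3.85186e-34) + (-3.08149e-33) + (-2.46519e-32) + (-1.97215e-31) + (-1.57772e-30) + (-1.26218e-29) + (-1.00974e-28) + (-8.07794e-28) + (-6.46235e-27) + (-5.16988e-26) + (-4.1359e-25) + (-3.30872e-24) + (-2.64698e-23) + (-2.11758e-22) + (-1.69407e-21) + (-1.35525e-20) + (-1.0842e-19) + (-8.67362e-19) + (-6.93889e-18) + (-5.55112e-17) + (-4.44089e-16) + (-2.84217e-14)
= -2.892923996e-14
Rounded to 6 significant figures: -2.89292e-14

-2.89292e-14


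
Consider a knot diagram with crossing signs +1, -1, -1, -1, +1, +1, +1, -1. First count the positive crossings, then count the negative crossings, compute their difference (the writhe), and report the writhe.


Step 1: Count positive crossings (+1).
Positive crossings: 4
Step 2: Count negative crossings (-1).
Negative crossings: 4
Step 3: Writhe = (positive) - (negative)
w = 4 - 4 = 0
Step 4: |w| = 0, and w is zero

0


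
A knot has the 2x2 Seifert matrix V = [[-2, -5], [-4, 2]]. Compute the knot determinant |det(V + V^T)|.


Step 1: Form V + V^T where V = [[-2, -5], [-4, 2]]
  V^T = [[-2, -4], [-5, 2]]
  V + V^T = [[-4, -9], [-9, 4]]
Step 2: det(V + V^T) = (-4)*4 - (-9)*(-9)
  = -16 - 81 = -97
Step 3: Knot determinant = |det(V + V^T)| = |-97| = 97

97


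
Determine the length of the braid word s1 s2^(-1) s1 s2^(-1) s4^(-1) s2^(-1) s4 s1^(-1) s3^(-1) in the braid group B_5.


The word length counts the number of generators (including inverses).
Listing each generator: s1, s2^(-1), s1, s2^(-1), s4^(-1), s2^(-1), s4, s1^(-1), s3^(-1)
There are 9 generators in this braid word.

9


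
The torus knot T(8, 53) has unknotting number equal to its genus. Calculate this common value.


For a torus knot T(p,q), both the unknotting number and genus equal (p-1)(q-1)/2.
= (8-1)(53-1)/2
= 7*52/2
= 364/2 = 182

182


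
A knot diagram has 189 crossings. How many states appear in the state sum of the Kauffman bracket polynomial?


Each crossing contributes 2 choices (A-smoothing or B-smoothing).
Total states = 2^189 = 784637716923335095479473677900958302012794430558004314112

784637716923335095479473677900958302012794430558004314112


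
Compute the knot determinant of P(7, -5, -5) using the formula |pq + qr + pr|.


Step 1: Compute pq + qr + pr.
pq = 7*(-5) = -35
qr = (-5)*(-5) = 25
pr = 7*(-5) = -35
pq + qr + pr = -35 + 25 + (-35) = -45
Step 2: Take absolute value.
det(P(7,-5,-5)) = |-45| = 45

45


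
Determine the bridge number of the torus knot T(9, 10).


The bridge number of T(p,q) is min(p,q).
min(9, 10) = 9

9


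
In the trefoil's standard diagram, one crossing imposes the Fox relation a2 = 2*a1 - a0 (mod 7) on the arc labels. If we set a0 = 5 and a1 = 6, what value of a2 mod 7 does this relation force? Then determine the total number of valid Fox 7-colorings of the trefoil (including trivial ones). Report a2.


Step 1: Apply the given crossing relation 2*a1 - a0 - a2 = 0 (mod 7).
  a2 = 2*a1 - a0 mod 7
  a2 = 2*6 - 5 mod 7
  a2 = 12 - 5 mod 7
  a2 = 7 mod 7 = 0
Step 2: The trefoil has determinant 3.
  Number of Fox p-colorings (p prime) is p^2 if p = 3, else p.
  Since 7 does not divide 3, only trivial (constant) colorings exist.
  (So the trial a0 = 5, a1 = 6 with a0 != a1 does NOT extend to a valid coloring of the whole trefoil: the other two crossing relations require 3*(a1 - a0) = 0 (mod 7), which fails.)
  Total colorings = 7
Step 3: a2 = 0, total Fox 7-colorings = 7

0


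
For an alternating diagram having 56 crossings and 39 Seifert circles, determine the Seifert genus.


For alternating knots, g = (c - s + 1)/2.
= (56 - 39 + 1)/2
= 18/2 = 9

9


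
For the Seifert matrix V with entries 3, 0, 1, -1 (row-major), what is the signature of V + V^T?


Step 1: V + V^T = [[6, 1], [1, -2]]
Step 2: trace = 4, det = -13
Step 3: Discriminant = 4^2 - 4*(-13) = 68
Step 4: Eigenvalues: 6.12311, -2.12311
Step 5: Signature = (# positive eigenvalues) - (# negative eigenvalues) = 0

0


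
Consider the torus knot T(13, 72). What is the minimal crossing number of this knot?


For a torus knot T(p, q) with gcd(p,q)=1,
the crossing number is min(p*(q-1), q*(p-1)).
p*(q-1) = 13*71 = 923
q*(p-1) = 72*12 = 864
min(923, 864) = 864

864


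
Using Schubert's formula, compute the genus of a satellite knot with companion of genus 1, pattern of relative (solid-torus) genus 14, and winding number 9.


Schubert: g(satellite) = g_rel(pattern) + |winding| * g(companion),
where g_rel(pattern) is the genus of the pattern relative to the solid torus.
= 14 + 9 * 1
= 14 + 9 = 23

23


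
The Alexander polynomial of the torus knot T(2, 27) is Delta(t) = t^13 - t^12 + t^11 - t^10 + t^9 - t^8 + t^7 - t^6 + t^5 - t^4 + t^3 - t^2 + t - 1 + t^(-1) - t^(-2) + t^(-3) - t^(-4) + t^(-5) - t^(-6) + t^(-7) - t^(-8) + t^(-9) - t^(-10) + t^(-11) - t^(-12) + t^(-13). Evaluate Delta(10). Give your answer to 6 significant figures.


Substituting t = 10 into Delta(t) = t^13 - t^12 + t^11 - t^10 + t^9 - t^8 + t^7 - t^6 + t^5 - t^4 + t^3 - t^2 + t - 1 + t^(-1) - t^(-2) + t^(-3) - t^(-4) + t^(-5) - t^(-6) + t^(-7) - t^(-8) + t^(-9) - t^(-10) + t^(-11) - t^(-12) + t^(-13):
Term values: (10000000000000) + (-1000000000000) + (100000000000) + (-10000000000) + (1000000000) + (-100000000) + (10000000) + (-1000000) + (100000) + (-10000) + (1000) + (-100) + (10) + (-1) + (0.1) + (-0.01) + (0.001) + (-0.0001) + (1e-05) + (-1e-06) + (1e-07) + (-1e-08) + (1e-09) + (-1e-10) + (1e-11) + (-1e-12) + (1e-13)
Sum = 9.090909091e+12
Rounded to 6 significant figures: 9.09091e+12

9.09091e+12


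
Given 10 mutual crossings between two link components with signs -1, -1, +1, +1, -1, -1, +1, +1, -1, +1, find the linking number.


Step 1: Count positive crossings: 5
Step 2: Count negative crossings: 5
Step 3: Sum of signs = 5 - 5 = 0
Step 4: Linking number = sum/2 = 0/2 = 0

0


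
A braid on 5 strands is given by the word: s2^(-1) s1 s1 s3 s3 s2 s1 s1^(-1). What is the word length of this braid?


The word length counts the number of generators (including inverses).
Listing each generator: s2^(-1), s1, s1, s3, s3, s2, s1, s1^(-1)
There are 8 generators in this braid word.

8


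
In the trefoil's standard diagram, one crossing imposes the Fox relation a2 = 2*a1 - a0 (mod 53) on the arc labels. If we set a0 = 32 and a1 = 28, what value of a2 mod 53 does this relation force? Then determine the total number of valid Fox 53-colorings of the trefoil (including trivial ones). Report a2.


Step 1: Apply the given crossing relation 2*a1 - a0 - a2 = 0 (mod 53).
  a2 = 2*a1 - a0 mod 53
  a2 = 2*28 - 32 mod 53
  a2 = 56 - 32 mod 53
  a2 = 24 mod 53 = 24
Step 2: The trefoil has determinant 3.
  Number of Fox p-colorings (p prime) is p^2 if p = 3, else p.
  Since 53 does not divide 3, only trivial (constant) colorings exist.
  (So the trial a0 = 32, a1 = 28 with a0 != a1 does NOT extend to a valid coloring of the whole trefoil: the other two crossing relations require 3*(a1 - a0) = 0 (mod 53), which fails.)
  Total colorings = 53
Step 3: a2 = 24, total Fox 53-colorings = 53

24


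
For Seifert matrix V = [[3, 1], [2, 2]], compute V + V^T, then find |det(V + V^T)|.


Step 1: Form V + V^T where V = [[3, 1], [2, 2]]
  V^T = [[3, 2], [1, 2]]
  V + V^T = [[6, 3], [3, 4]]
Step 2: det(V + V^T) = 6*4 - 3*3
  = 24 - 9 = 15
Step 3: Knot determinant = |det(V + V^T)| = |15| = 15

15


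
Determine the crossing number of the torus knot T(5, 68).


For a torus knot T(p, q) with gcd(p,q)=1,
the crossing number is min(p*(q-1), q*(p-1)).
p*(q-1) = 5*67 = 335
q*(p-1) = 68*4 = 272
min(335, 272) = 272

272


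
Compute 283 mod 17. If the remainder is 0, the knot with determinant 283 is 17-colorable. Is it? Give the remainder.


Step 1: A knot is p-colorable if and only if p divides its determinant.
Step 2: Compute 283 mod 17.
283 = 16 * 17 + 11
Step 3: 283 mod 17 = 11
Step 4: The knot is 17-colorable: no

11


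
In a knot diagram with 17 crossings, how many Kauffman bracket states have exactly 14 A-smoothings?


We choose which 14 of 17 crossings get A-smoothings.
C(17, 14) = 17! / (14! * 3!)
= 680

680


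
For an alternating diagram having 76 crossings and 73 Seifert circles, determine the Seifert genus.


For alternating knots, g = (c - s + 1)/2.
= (76 - 73 + 1)/2
= 4/2 = 2

2


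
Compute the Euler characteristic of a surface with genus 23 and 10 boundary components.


chi = 2 - 2g - b
= 2 - 2*23 - 10
= 2 - 46 - 10 = -54

-54


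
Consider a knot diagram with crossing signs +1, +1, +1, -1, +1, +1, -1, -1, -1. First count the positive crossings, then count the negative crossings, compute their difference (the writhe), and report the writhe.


Step 1: Count positive crossings (+1).
Positive crossings: 5
Step 2: Count negative crossings (-1).
Negative crossings: 4
Step 3: Writhe = (positive) - (negative)
w = 5 - 4 = 1
Step 4: |w| = 1, and w is positive

1


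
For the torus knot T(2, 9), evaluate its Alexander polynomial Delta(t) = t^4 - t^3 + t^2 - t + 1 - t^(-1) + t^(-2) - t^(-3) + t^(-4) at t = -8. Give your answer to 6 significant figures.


Substituting t = -8 into Delta(t) = t^4 - t^3 + t^2 - t + 1 - t^(-1) + t^(-2) - t^(-3) + t^(-4):
Term values: (4096) + (512) + (64) + (8) + (1) + (0.125) + (0.015625) + (0.00195312) + (0.000244141)
Sum = 4681.142822
Rounded to 6 significant figures: 4681.14

4681.14


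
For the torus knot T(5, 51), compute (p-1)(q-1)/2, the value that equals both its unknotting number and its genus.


For a torus knot T(p,q), both the unknotting number and genus equal (p-1)(q-1)/2.
= (5-1)(51-1)/2
= 4*50/2
= 200/2 = 100

100


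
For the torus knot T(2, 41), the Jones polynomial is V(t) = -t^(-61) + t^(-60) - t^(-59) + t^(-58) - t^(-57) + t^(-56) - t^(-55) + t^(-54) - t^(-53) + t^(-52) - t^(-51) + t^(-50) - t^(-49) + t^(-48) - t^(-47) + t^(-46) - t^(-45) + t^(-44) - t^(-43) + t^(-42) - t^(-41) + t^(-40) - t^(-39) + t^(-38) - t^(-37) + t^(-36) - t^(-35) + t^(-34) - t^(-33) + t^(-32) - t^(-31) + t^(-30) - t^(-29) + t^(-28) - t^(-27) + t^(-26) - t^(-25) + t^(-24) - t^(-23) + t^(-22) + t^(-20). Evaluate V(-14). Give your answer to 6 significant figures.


Substituting t = -14 into V(t) = -t^(-61) + t^(-60) - t^(-59) + t^(-58) - t^(-57) + t^(-56) - t^(-55) + t^(-54) - t^(-53) + t^(-52) - t^(-51) + t^(-50) - t^(-49) + t^(-48) - t^(-47) + t^(-46) - t^(-45) + t^(-44) - t^(-43) + t^(-42) - t^(-41) + t^(-40) - t^(-39) + t^(-38) - t^(-37) + t^(-36) - t^(-35) + t^(-34) - t^(-33) + t^(-32) - t^(-31) + t^(-30) - t^(-29) + t^(-28) - t^(-27) + t^(-26) - t^(-25) + t^(-24) - t^(-23) + t^(-22) + t^(-20):
  (-)t^(-61) = 1.21952e-70
  (+)t^(-60) = 1.70733e-69
  (-)t^(-59) = 2.39026e-68
  (+)t^(-58) = 3.34637e-67
  (-)t^(-57) = 4.68492e-66
  (+)t^(-56) = 6.55888e-65
  (-)t^(-55) = 9.18244e-64
  (+)t^(-54) = 1.28554e-62
  (-)t^(-53) = 1.79976e-61
  (+)t^(-52) = 2.51966e-60
  (-)t^(-51) = 3.52753e-59
  (+)t^(-50) = 4.93854e-58
  (-)t^(-49) = 6.91395e-57
  (+)t^(-48) = 9.67953e-56
  (-)t^(-47) = 1.35513e-54
  (+)t^(-46) = 1.89719e-53
  (-)t^(-45) = 2.65606e-52
  (+)t^(-44) = 3.71849e-51
  (-)t^(-43) = 5.20588e-50
  (+)t^(-42) = 7.28824e-49
  (-)t^(-41) = 1.02035e-47
  (+)t^(-40) = 1.42849e-46
  (-)t^(-39) = 1.99989e-45
  (+)t^(-38) = 2.79985e-44
  (-)t^(-37) = 3.91979e-43
  (+)t^(-36) = 5.4877e-42
  (-)t^(-35) = 7.68279e-41
  (+)t^(-34) = 1.07559e-39
  (-)t^(-33) = 1.50583e-38
  (+)t^(-32) = 2.10816e-37
  (-)t^(-31) = 2.95142e-36
  (+)t^(-30) = 4.13199e-35
  (-)t^(-29) = 5.78478e-34
  (+)t^(-28) = 8.09869e-33
  (-)t^(-27) = 1.13382e-31
  (+)t^(-26) = 1.58734e-30
  (-)t^(-25) = 2.22228e-29
  (+)t^(-24) = 3.11119e-28
  (-)t^(-23) = 4.35567e-27
  (+)t^(-22) = 6.09794e-26
  (+)t^(-20) = 1.1952e-23
Sum = (1.21952e-70) + (1.70733e-69) + (2.39026e-68) + (3.34637e-67) + (4.68492e-66) + (6.55888e-65) + (9.18244e-64) + (1.28554e-62) + (1.79976e-61) + (2.51966e-60) + (3.52753e-59) + (4.93854e-58) + (6.91395e-57) + (9.67953e-56) + (1.35513e-54) + (1.89719e-53) + (2.65606e-52) + (3.71849e-51) + (5.20588e-50) + (7.28824e-49) + (1.02035e-47) + (1.42849e-46) + (1.99989e-45) + (2.79985e-44) + (3.91979e-43) + (5.4877e-42) + (7.68279e-41) + (1.07559e-39) + (1.50583e-38) + (2.10816e-37) + (2.95142e-36) + (4.13199e-35) + (5.78478e-34) + (8.09869e-33) + (1.13382e-31) + (1.58734e-30) + (2.22228e-29) + (3.11119e-28) + (4.35567e-27) + (6.09794e-26) + (1.1952e-23)
= 1.201763441e-23
Rounded to 6 significant figures: 1.20176e-23

1.20176e-23


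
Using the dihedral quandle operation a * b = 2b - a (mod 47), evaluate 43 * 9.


43 * 9 = 2*9 - 43 mod 47
= 18 - 43 mod 47
= -25 mod 47 = 22

22


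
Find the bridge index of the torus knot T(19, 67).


The bridge number of T(p,q) is min(p,q).
min(19, 67) = 19

19


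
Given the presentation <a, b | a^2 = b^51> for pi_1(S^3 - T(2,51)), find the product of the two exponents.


The relation is a^2 = b^51.
Product of exponents = 2 * 51
= 102

102


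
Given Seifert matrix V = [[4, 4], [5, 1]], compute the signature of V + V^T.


Step 1: V + V^T = [[8, 9], [9, 2]]
Step 2: trace = 10, det = -65
Step 3: Discriminant = 10^2 - 4*(-65) = 360
Step 4: Eigenvalues: 14.4868, -4.48683
Step 5: Signature = (# positive eigenvalues) - (# negative eigenvalues) = 0

0


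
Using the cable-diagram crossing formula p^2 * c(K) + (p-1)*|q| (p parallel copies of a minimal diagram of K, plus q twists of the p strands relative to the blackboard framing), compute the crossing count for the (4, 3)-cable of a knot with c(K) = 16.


Step 1: Each of the c(K) crossings of the companion diagram becomes p*p = p^2 crossings among the p parallel strands, and each of the |q| twists s_1 s_2 ... s_(p-1) adds (p-1) crossings.
  Crossings = p^2 * c(K) + (p-1)*|q|
Step 2: = 4^2 * 16 + (4-1)*3
Step 3: = 16*16 + 3*3
Step 4: = 256 + 9 = 265

265


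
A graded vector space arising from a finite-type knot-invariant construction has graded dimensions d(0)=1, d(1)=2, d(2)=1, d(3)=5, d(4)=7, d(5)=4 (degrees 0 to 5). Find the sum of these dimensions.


Total dimension = d(0) + d(1) + ... + d(5)
= 1 + 2 + 1 + 5 + 7 + 4
= 20

20


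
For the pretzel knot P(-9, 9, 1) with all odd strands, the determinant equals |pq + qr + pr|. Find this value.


Step 1: Compute pq + qr + pr.
pq = (-9)*9 = -81
qr = 9*1 = 9
pr = (-9)*1 = -9
pq + qr + pr = -81 + 9 + (-9) = -81
Step 2: Take absolute value.
det(P(-9,9,1)) = |-81| = 81

81


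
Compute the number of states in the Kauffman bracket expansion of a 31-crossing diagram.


Each crossing contributes 2 choices (A-smoothing or B-smoothing).
Total states = 2^31 = 2147483648

2147483648


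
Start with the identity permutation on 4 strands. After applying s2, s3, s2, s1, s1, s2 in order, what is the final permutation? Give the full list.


Starting with identity [1, 2, 3, 4].
Apply generators in sequence:
  After s2: [1, 3, 2, 4]
  After s3: [1, 3, 4, 2]
  After s2: [1, 4, 3, 2]
  After s1: [4, 1, 3, 2]
  After s1: [1, 4, 3, 2]
  After s2: [1, 3, 4, 2]
Final permutation: [1, 3, 4, 2]

[1, 3, 4, 2]


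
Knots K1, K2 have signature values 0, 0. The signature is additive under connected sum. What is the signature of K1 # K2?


The signature is additive under connected sum.
signature(K1 # K2) = (0) + (0)
= 0

0


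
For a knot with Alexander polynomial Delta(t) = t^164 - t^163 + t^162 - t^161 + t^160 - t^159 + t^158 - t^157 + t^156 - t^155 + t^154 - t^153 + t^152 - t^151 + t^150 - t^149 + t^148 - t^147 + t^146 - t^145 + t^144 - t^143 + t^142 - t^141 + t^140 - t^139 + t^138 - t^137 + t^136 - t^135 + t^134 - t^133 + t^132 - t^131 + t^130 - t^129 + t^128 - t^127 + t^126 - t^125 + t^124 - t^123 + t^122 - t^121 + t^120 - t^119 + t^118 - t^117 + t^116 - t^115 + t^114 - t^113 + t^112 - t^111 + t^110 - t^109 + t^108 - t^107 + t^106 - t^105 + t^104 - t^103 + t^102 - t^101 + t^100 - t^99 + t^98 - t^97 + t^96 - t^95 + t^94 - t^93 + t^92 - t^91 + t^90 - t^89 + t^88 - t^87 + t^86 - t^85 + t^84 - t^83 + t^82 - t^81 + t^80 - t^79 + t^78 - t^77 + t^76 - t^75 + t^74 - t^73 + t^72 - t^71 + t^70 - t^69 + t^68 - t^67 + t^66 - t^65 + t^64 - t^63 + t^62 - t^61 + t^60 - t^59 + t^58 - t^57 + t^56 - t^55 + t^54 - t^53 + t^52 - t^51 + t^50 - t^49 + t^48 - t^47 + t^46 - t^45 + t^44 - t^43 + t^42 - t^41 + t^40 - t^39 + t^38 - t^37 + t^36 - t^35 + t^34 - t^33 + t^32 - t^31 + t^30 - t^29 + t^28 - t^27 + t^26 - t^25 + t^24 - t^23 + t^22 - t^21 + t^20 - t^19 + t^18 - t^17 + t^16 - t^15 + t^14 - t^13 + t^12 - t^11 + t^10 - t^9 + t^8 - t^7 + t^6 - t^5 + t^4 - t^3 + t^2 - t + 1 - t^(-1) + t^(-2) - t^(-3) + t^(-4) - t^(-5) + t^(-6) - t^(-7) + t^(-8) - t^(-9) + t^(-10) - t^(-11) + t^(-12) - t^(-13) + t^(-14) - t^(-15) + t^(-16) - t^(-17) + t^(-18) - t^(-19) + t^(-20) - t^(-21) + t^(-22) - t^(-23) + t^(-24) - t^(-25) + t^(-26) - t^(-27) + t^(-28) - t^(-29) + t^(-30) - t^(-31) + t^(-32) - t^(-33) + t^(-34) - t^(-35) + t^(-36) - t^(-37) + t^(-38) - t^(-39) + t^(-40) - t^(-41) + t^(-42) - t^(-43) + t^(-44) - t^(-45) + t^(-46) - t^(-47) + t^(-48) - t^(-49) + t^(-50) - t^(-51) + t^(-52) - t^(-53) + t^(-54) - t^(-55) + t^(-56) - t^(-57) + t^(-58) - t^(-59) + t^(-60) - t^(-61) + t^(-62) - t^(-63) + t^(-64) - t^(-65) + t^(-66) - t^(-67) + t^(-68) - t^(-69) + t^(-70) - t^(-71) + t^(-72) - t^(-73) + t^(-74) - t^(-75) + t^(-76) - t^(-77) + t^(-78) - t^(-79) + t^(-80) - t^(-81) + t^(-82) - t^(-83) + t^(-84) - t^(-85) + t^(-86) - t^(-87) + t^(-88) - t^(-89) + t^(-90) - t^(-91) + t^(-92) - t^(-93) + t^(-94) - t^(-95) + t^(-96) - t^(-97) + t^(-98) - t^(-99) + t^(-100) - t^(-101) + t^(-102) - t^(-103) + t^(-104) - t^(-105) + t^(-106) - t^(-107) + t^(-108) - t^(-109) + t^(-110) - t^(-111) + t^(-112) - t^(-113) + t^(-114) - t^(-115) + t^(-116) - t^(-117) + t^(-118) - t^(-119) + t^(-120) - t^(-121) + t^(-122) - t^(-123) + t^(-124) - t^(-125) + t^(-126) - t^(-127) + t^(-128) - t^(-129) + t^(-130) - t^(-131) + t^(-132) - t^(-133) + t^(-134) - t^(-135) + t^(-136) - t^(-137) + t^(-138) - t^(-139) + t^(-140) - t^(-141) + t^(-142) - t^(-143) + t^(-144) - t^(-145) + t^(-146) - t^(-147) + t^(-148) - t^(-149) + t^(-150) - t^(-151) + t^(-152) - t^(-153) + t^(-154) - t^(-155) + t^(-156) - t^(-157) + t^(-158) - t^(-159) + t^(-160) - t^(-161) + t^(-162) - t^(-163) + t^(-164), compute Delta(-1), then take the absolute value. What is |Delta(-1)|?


Step 1: The polynomial has 329 terms with alternating signs, exponents from 164 down to -164.
Step 2: Substitute t = -1. The i-th term has coefficient (-1)^i and exponent (m-i),
  so its value is (-1)^i * (-1)^(m-i) = (-1)^m = 1 for every i.
Step 3: All 329 terms equal 1, so Delta(-1) = 329 * (1) = 329
Step 4: |Delta(-1)| = 329

329


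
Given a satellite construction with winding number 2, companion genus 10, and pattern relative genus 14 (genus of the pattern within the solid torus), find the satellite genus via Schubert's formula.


Schubert: g(satellite) = g_rel(pattern) + |winding| * g(companion),
where g_rel(pattern) is the genus of the pattern relative to the solid torus.
= 14 + 2 * 10
= 14 + 20 = 34

34


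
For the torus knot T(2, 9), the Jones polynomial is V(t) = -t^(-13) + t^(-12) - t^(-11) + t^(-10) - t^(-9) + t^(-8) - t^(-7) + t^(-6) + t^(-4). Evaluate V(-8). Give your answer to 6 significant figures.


Substituting t = -8 into V(t) = -t^(-13) + t^(-12) - t^(-11) + t^(-10) - t^(-9) + t^(-8) - t^(-7) + t^(-6) + t^(-4):
  (-)t^(-13) = 1.81899e-12
  (+)t^(-12) = 1.45519e-11
  (-)t^(-11) = 1.16415e-10
  (+)t^(-10) = 9.31323e-10
  (-)t^(-9) = 7.45058e-09
  (+)t^(-8) = 5.96046e-08
  (-)t^(-7) = 4.76837e-07
  (+)t^(-6) = 3.8147e-06
  (+)t^(-4) = 0.000244141
Sum = (1.81899e-12) + (1.45519e-11) + (1.16415e-10) + (9.31323e-10) + (7.45058e-09) + (5.96046e-08) + (4.76837e-07) + (3.8147e-06) + (0.000244141)
= 0.0002485002788
Rounded to 6 significant figures: 0.0002485

0.0002485


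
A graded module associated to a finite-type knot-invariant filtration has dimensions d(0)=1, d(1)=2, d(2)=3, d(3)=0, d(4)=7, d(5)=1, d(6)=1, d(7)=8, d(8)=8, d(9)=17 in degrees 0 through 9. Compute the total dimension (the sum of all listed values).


Total dimension = d(0) + d(1) + ... + d(9)
= 1 + 2 + 3 + 0 + 7 + 1 + 1 + 8 + 8 + 17
= 48

48


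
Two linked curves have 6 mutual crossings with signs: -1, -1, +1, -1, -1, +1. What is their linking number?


Step 1: Count positive crossings: 2
Step 2: Count negative crossings: 4
Step 3: Sum of signs = 2 - 4 = -2
Step 4: Linking number = sum/2 = -2/2 = -1

-1


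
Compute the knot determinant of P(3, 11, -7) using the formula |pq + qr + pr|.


Step 1: Compute pq + qr + pr.
pq = 3*11 = 33
qr = 11*(-7) = -77
pr = 3*(-7) = -21
pq + qr + pr = 33 + (-77) + (-21) = -65
Step 2: Take absolute value.
det(P(3,11,-7)) = |-65| = 65

65


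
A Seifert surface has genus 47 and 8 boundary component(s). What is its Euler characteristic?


chi = 2 - 2g - b
= 2 - 2*47 - 8
= 2 - 94 - 8 = -100

-100


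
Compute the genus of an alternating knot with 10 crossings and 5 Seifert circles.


For alternating knots, g = (c - s + 1)/2.
= (10 - 5 + 1)/2
= 6/2 = 3

3


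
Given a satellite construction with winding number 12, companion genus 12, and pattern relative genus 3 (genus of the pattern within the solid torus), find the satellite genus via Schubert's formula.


Schubert: g(satellite) = g_rel(pattern) + |winding| * g(companion),
where g_rel(pattern) is the genus of the pattern relative to the solid torus.
= 3 + 12 * 12
= 3 + 144 = 147

147


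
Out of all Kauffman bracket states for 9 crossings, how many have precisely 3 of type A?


We choose which 3 of 9 crossings get A-smoothings.
C(9, 3) = 9! / (3! * 6!)
= 84

84


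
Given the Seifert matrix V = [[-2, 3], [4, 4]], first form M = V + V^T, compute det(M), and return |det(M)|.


Step 1: Form V + V^T where V = [[-2, 3], [4, 4]]
  V^T = [[-2, 4], [3, 4]]
  V + V^T = [[-4, 7], [7, 8]]
Step 2: det(V + V^T) = (-4)*8 - 7*7
  = -32 - 49 = -81
Step 3: Knot determinant = |det(V + V^T)| = |-81| = 81

81


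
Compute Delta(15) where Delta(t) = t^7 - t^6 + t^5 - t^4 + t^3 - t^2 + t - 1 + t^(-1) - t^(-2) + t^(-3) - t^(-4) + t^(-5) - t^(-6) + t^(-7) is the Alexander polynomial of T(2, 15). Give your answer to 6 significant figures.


Substituting t = 15 into Delta(t) = t^7 - t^6 + t^5 - t^4 + t^3 - t^2 + t - 1 + t^(-1) - t^(-2) + t^(-3) - t^(-4) + t^(-5) - t^(-6) + t^(-7):
Term values: (170859375) + (-11390625) + (759375) + (-50625) + (3375) + (-225) + (15) + (-1) + (0.0666667) + (-0.00444444) + (0.000296296) + (-1.97531e-05) + (1.31687e-06) + (-8.77915e-08) + (5.85277e-09)
Sum = 160180664.1
Rounded to 6 significant figures: 1.60181e+08

1.60181e+08


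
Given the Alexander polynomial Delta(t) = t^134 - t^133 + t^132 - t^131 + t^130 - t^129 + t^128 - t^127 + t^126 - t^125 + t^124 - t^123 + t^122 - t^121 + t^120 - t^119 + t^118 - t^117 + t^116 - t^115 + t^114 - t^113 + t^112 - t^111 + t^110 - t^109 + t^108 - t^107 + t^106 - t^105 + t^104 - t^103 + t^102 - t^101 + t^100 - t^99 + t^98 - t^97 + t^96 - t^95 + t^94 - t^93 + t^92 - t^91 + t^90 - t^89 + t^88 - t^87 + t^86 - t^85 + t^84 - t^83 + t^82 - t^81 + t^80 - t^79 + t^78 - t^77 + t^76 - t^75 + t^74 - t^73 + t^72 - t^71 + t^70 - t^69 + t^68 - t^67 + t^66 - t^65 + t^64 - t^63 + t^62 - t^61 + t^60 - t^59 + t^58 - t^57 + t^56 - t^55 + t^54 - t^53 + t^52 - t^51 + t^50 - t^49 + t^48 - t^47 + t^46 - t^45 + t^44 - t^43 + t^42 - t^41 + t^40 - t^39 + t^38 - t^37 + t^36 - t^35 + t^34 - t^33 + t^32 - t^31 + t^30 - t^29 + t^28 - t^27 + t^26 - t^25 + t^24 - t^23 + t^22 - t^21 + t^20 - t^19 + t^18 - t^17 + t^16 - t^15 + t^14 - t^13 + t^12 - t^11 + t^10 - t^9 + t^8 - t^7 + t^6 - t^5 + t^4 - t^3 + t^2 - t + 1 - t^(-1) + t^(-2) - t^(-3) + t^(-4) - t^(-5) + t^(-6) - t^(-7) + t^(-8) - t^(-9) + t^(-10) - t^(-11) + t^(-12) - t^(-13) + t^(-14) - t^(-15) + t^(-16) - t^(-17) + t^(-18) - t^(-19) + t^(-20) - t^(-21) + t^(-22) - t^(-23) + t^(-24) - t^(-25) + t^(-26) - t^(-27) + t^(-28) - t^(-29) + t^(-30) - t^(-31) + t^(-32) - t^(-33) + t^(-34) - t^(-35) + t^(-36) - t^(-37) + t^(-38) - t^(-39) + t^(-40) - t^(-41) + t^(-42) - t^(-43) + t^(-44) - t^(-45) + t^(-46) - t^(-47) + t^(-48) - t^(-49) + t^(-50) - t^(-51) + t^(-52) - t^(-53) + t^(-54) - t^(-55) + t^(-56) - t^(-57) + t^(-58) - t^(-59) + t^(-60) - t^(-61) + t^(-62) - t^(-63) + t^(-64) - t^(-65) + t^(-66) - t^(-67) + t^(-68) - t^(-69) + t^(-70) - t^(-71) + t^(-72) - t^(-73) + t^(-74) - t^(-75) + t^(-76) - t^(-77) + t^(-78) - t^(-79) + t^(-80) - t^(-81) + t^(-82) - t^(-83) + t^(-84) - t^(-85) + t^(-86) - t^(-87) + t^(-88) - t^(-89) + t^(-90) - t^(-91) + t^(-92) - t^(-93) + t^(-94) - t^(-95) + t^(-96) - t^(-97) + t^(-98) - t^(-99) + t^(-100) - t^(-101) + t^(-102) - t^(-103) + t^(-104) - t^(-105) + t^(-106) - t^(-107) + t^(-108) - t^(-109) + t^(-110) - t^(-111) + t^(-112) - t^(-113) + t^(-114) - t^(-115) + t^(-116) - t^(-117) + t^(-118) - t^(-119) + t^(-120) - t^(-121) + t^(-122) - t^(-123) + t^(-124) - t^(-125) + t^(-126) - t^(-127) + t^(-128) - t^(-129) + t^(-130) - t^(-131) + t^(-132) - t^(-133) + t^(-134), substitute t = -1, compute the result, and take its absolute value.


Step 1: The polynomial has 269 terms with alternating signs, exponents from 134 down to -134.
Step 2: Substitute t = -1. The i-th term has coefficient (-1)^i and exponent (m-i),
  so its value is (-1)^i * (-1)^(m-i) = (-1)^m = 1 for every i.
Step 3: All 269 terms equal 1, so Delta(-1) = 269 * (1) = 269
Step 4: |Delta(-1)| = 269

269
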